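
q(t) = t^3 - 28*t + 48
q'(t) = 3*t^2 - 28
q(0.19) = 42.69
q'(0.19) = -27.89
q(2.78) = -8.36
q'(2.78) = -4.81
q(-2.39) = 101.27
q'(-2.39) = -10.86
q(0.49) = 34.40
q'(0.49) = -27.28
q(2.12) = -1.83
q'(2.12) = -14.52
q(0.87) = 24.30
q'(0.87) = -25.73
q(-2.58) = 103.07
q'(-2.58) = -8.03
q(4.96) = 31.14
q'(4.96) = 45.80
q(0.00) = 48.00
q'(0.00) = -28.00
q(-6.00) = 0.00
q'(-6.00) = 80.00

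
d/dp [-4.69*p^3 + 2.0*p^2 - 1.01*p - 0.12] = -14.07*p^2 + 4.0*p - 1.01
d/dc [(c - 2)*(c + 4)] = 2*c + 2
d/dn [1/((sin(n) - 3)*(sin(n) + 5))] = -2*(sin(n) + 1)*cos(n)/((sin(n) - 3)^2*(sin(n) + 5)^2)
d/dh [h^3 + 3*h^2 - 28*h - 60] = 3*h^2 + 6*h - 28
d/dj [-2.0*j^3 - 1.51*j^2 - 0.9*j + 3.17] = -6.0*j^2 - 3.02*j - 0.9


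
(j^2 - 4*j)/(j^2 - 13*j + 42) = j*(j - 4)/(j^2 - 13*j + 42)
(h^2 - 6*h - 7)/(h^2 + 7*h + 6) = (h - 7)/(h + 6)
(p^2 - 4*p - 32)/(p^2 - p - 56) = (p + 4)/(p + 7)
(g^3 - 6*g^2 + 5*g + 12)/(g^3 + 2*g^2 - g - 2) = (g^2 - 7*g + 12)/(g^2 + g - 2)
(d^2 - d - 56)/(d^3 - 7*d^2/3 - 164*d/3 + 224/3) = 3/(3*d - 4)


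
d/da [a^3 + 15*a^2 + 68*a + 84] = 3*a^2 + 30*a + 68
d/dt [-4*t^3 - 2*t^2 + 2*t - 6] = -12*t^2 - 4*t + 2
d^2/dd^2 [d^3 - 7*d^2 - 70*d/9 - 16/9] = 6*d - 14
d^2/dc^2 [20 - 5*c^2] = -10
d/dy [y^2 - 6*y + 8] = 2*y - 6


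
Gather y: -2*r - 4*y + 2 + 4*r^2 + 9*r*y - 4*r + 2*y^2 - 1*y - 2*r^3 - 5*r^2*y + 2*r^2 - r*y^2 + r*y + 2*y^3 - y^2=-2*r^3 + 6*r^2 - 6*r + 2*y^3 + y^2*(1 - r) + y*(-5*r^2 + 10*r - 5) + 2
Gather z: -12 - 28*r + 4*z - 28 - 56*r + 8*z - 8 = -84*r + 12*z - 48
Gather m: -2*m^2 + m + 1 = -2*m^2 + m + 1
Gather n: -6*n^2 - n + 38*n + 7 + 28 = -6*n^2 + 37*n + 35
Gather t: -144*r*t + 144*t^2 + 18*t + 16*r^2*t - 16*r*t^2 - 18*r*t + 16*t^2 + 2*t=t^2*(160 - 16*r) + t*(16*r^2 - 162*r + 20)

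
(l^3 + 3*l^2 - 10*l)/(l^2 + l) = (l^2 + 3*l - 10)/(l + 1)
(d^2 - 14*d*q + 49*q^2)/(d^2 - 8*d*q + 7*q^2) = (-d + 7*q)/(-d + q)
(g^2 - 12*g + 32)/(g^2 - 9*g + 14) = (g^2 - 12*g + 32)/(g^2 - 9*g + 14)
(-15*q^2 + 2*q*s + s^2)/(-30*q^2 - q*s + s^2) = (3*q - s)/(6*q - s)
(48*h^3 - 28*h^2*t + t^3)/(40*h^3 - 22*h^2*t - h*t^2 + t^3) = (6*h + t)/(5*h + t)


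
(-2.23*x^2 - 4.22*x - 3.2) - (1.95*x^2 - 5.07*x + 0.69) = -4.18*x^2 + 0.850000000000001*x - 3.89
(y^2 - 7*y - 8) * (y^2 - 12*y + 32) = y^4 - 19*y^3 + 108*y^2 - 128*y - 256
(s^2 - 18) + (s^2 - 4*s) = 2*s^2 - 4*s - 18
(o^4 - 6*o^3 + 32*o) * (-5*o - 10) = -5*o^5 + 20*o^4 + 60*o^3 - 160*o^2 - 320*o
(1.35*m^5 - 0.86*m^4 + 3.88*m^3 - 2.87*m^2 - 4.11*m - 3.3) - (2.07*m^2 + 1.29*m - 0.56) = 1.35*m^5 - 0.86*m^4 + 3.88*m^3 - 4.94*m^2 - 5.4*m - 2.74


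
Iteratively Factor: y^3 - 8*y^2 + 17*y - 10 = (y - 1)*(y^2 - 7*y + 10) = (y - 2)*(y - 1)*(y - 5)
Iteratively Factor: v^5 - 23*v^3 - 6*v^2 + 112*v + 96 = (v - 3)*(v^4 + 3*v^3 - 14*v^2 - 48*v - 32) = (v - 3)*(v + 2)*(v^3 + v^2 - 16*v - 16) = (v - 3)*(v + 2)*(v + 4)*(v^2 - 3*v - 4) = (v - 4)*(v - 3)*(v + 2)*(v + 4)*(v + 1)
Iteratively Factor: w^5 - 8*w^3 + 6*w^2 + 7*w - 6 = (w - 1)*(w^4 + w^3 - 7*w^2 - w + 6) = (w - 1)^2*(w^3 + 2*w^2 - 5*w - 6) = (w - 1)^2*(w + 1)*(w^2 + w - 6) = (w - 1)^2*(w + 1)*(w + 3)*(w - 2)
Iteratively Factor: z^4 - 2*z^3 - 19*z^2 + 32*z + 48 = (z - 3)*(z^3 + z^2 - 16*z - 16) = (z - 3)*(z + 4)*(z^2 - 3*z - 4) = (z - 3)*(z + 1)*(z + 4)*(z - 4)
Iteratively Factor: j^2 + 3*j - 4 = (j + 4)*(j - 1)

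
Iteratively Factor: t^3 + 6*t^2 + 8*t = (t + 2)*(t^2 + 4*t) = (t + 2)*(t + 4)*(t)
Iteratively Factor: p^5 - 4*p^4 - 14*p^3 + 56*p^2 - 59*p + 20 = (p - 1)*(p^4 - 3*p^3 - 17*p^2 + 39*p - 20) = (p - 1)^2*(p^3 - 2*p^2 - 19*p + 20) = (p - 5)*(p - 1)^2*(p^2 + 3*p - 4) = (p - 5)*(p - 1)^3*(p + 4)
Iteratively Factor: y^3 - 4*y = (y)*(y^2 - 4) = y*(y - 2)*(y + 2)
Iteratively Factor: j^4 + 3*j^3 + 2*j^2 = (j + 1)*(j^3 + 2*j^2) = (j + 1)*(j + 2)*(j^2) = j*(j + 1)*(j + 2)*(j)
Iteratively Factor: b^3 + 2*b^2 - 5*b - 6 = (b - 2)*(b^2 + 4*b + 3) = (b - 2)*(b + 1)*(b + 3)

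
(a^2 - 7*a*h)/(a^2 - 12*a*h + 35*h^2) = a/(a - 5*h)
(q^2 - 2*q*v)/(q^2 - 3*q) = (q - 2*v)/(q - 3)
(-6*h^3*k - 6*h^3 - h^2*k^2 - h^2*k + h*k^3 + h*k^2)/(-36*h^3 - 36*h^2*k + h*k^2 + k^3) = h*(6*h^2*k + 6*h^2 + h*k^2 + h*k - k^3 - k^2)/(36*h^3 + 36*h^2*k - h*k^2 - k^3)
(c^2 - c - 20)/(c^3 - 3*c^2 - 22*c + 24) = (c - 5)/(c^2 - 7*c + 6)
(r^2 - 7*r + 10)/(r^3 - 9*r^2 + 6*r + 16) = (r - 5)/(r^2 - 7*r - 8)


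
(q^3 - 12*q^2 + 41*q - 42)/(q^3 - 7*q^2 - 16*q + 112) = (q^2 - 5*q + 6)/(q^2 - 16)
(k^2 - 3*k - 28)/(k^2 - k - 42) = (k + 4)/(k + 6)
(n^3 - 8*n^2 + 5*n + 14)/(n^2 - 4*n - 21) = (n^2 - n - 2)/(n + 3)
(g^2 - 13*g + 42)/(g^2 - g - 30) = (g - 7)/(g + 5)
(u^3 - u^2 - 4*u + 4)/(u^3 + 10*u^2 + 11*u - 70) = (u^2 + u - 2)/(u^2 + 12*u + 35)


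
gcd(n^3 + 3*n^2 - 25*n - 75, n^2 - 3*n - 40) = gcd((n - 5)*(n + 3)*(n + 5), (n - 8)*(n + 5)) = n + 5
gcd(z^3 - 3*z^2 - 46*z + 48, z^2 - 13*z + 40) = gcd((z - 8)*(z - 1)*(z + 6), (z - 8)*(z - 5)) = z - 8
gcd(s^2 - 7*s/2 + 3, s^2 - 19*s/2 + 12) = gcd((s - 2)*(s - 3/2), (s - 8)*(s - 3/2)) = s - 3/2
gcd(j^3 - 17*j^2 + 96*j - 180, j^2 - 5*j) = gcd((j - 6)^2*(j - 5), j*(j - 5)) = j - 5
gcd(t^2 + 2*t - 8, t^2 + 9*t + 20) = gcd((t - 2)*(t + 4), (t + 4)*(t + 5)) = t + 4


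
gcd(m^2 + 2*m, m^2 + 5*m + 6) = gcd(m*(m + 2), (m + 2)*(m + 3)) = m + 2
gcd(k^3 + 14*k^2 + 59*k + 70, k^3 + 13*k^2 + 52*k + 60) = k^2 + 7*k + 10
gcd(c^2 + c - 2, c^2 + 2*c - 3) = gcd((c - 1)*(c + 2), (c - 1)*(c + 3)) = c - 1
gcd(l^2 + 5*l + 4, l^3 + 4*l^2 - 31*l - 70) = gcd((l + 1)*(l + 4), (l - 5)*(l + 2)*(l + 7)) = 1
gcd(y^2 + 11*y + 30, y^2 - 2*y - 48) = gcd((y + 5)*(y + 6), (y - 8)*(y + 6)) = y + 6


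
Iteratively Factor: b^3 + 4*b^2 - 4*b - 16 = (b + 4)*(b^2 - 4) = (b - 2)*(b + 4)*(b + 2)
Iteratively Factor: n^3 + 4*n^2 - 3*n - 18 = (n - 2)*(n^2 + 6*n + 9) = (n - 2)*(n + 3)*(n + 3)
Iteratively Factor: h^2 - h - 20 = (h + 4)*(h - 5)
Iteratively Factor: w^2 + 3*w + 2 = (w + 2)*(w + 1)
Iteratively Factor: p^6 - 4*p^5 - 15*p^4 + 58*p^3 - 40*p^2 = (p)*(p^5 - 4*p^4 - 15*p^3 + 58*p^2 - 40*p) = p*(p + 4)*(p^4 - 8*p^3 + 17*p^2 - 10*p) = p*(p - 1)*(p + 4)*(p^3 - 7*p^2 + 10*p) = p*(p - 2)*(p - 1)*(p + 4)*(p^2 - 5*p) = p^2*(p - 2)*(p - 1)*(p + 4)*(p - 5)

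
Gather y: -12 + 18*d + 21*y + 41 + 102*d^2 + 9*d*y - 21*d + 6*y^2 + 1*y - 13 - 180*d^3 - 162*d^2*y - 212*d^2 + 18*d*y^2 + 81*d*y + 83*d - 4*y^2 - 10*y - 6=-180*d^3 - 110*d^2 + 80*d + y^2*(18*d + 2) + y*(-162*d^2 + 90*d + 12) + 10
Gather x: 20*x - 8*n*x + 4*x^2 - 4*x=4*x^2 + x*(16 - 8*n)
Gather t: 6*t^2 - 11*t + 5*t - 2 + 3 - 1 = 6*t^2 - 6*t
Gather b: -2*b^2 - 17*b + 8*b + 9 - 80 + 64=-2*b^2 - 9*b - 7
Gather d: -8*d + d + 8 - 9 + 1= -7*d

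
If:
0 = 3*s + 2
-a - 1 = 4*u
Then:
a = -4*u - 1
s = -2/3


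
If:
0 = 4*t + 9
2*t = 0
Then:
No Solution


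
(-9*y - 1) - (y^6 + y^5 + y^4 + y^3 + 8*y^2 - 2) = -y^6 - y^5 - y^4 - y^3 - 8*y^2 - 9*y + 1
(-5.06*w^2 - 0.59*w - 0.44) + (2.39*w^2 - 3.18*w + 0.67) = -2.67*w^2 - 3.77*w + 0.23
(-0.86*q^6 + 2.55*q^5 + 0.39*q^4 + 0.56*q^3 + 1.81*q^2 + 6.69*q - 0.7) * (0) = 0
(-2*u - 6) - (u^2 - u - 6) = -u^2 - u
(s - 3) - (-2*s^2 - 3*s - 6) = 2*s^2 + 4*s + 3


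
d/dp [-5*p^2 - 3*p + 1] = -10*p - 3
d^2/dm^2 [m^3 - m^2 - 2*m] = 6*m - 2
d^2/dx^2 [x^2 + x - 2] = 2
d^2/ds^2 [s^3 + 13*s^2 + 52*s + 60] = 6*s + 26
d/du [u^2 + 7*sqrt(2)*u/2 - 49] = 2*u + 7*sqrt(2)/2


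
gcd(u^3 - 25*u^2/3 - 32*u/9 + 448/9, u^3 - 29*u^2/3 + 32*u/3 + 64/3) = u^2 - 32*u/3 + 64/3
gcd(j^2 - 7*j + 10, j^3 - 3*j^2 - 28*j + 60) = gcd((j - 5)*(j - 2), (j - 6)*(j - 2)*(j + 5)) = j - 2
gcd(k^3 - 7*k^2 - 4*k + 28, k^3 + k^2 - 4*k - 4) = k^2 - 4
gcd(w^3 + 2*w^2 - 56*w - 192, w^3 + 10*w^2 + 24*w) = w^2 + 10*w + 24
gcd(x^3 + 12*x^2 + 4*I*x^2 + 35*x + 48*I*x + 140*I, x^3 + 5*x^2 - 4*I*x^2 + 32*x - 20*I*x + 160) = x^2 + x*(5 + 4*I) + 20*I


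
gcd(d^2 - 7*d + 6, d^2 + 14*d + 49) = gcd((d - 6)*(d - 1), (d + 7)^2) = 1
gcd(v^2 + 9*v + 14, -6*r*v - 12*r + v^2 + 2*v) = v + 2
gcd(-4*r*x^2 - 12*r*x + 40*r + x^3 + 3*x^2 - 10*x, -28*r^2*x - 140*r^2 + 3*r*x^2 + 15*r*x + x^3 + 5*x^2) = -4*r*x - 20*r + x^2 + 5*x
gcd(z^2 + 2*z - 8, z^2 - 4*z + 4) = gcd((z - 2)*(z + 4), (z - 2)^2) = z - 2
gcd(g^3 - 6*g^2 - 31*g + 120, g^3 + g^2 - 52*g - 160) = g^2 - 3*g - 40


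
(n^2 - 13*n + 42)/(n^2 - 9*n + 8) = (n^2 - 13*n + 42)/(n^2 - 9*n + 8)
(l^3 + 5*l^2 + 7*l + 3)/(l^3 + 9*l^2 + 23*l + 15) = (l + 1)/(l + 5)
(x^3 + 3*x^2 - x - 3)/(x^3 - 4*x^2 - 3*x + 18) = (x^3 + 3*x^2 - x - 3)/(x^3 - 4*x^2 - 3*x + 18)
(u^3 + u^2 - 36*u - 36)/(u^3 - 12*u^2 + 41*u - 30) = (u^2 + 7*u + 6)/(u^2 - 6*u + 5)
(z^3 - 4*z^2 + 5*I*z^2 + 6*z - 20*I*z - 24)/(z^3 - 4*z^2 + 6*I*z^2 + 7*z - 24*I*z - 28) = (z + 6*I)/(z + 7*I)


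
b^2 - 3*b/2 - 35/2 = (b - 5)*(b + 7/2)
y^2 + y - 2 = (y - 1)*(y + 2)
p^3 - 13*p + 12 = (p - 3)*(p - 1)*(p + 4)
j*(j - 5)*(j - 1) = j^3 - 6*j^2 + 5*j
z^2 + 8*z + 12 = (z + 2)*(z + 6)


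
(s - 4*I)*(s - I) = s^2 - 5*I*s - 4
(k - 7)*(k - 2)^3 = k^4 - 13*k^3 + 54*k^2 - 92*k + 56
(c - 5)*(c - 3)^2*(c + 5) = c^4 - 6*c^3 - 16*c^2 + 150*c - 225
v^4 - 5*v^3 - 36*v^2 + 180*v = v*(v - 6)*(v - 5)*(v + 6)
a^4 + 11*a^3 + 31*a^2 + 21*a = a*(a + 1)*(a + 3)*(a + 7)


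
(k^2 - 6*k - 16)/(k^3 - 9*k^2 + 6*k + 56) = (k - 8)/(k^2 - 11*k + 28)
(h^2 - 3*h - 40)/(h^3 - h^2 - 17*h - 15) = (-h^2 + 3*h + 40)/(-h^3 + h^2 + 17*h + 15)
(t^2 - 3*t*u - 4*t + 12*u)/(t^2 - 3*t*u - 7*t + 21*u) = (t - 4)/(t - 7)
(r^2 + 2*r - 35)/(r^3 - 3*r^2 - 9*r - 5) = (r + 7)/(r^2 + 2*r + 1)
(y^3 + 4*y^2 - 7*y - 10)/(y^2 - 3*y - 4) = (y^2 + 3*y - 10)/(y - 4)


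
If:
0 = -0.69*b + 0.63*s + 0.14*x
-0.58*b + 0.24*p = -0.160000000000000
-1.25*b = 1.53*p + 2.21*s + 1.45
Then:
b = 0.0666548178787438*x - 0.0583606663327463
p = 0.161082476540298*x - 0.80770494363747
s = -0.149219326450265*x - 0.0639188250311031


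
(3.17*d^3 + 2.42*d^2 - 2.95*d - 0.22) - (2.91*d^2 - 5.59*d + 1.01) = 3.17*d^3 - 0.49*d^2 + 2.64*d - 1.23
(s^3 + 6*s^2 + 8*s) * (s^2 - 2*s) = s^5 + 4*s^4 - 4*s^3 - 16*s^2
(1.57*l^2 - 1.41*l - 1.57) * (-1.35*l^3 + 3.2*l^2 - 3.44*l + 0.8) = -2.1195*l^5 + 6.9275*l^4 - 7.7933*l^3 + 1.0824*l^2 + 4.2728*l - 1.256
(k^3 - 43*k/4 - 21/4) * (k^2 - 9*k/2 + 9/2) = k^5 - 9*k^4/2 - 25*k^3/4 + 345*k^2/8 - 99*k/4 - 189/8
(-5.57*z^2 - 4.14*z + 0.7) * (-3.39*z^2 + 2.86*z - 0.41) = 18.8823*z^4 - 1.8956*z^3 - 11.9297*z^2 + 3.6994*z - 0.287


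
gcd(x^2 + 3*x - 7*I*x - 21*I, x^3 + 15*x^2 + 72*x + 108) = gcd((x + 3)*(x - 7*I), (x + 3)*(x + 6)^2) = x + 3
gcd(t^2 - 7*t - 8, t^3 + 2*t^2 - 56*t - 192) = t - 8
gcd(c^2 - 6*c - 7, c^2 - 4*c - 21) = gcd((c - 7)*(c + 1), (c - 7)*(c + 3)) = c - 7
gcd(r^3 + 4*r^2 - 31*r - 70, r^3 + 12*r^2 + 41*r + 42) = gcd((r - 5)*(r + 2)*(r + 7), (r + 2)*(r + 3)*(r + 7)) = r^2 + 9*r + 14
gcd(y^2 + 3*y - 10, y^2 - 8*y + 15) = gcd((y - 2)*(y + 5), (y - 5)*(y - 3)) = 1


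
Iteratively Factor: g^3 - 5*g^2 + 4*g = (g)*(g^2 - 5*g + 4) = g*(g - 1)*(g - 4)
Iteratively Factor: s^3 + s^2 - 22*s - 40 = (s + 2)*(s^2 - s - 20) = (s - 5)*(s + 2)*(s + 4)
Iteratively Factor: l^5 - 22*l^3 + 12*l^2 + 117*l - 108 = (l - 1)*(l^4 + l^3 - 21*l^2 - 9*l + 108) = (l - 1)*(l + 3)*(l^3 - 2*l^2 - 15*l + 36) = (l - 1)*(l + 3)*(l + 4)*(l^2 - 6*l + 9) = (l - 3)*(l - 1)*(l + 3)*(l + 4)*(l - 3)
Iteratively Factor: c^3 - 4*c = (c - 2)*(c^2 + 2*c) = c*(c - 2)*(c + 2)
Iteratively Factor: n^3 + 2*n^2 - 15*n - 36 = (n + 3)*(n^2 - n - 12) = (n - 4)*(n + 3)*(n + 3)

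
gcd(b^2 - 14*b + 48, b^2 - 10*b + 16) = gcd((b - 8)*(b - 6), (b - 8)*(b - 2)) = b - 8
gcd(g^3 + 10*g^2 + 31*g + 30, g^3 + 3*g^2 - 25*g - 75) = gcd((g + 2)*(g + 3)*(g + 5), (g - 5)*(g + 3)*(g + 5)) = g^2 + 8*g + 15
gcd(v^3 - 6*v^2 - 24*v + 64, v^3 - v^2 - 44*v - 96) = v^2 - 4*v - 32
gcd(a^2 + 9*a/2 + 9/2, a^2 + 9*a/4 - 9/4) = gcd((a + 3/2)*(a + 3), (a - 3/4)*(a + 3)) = a + 3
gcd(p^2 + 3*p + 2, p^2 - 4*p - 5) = p + 1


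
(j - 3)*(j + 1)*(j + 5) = j^3 + 3*j^2 - 13*j - 15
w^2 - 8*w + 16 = (w - 4)^2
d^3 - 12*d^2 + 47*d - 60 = (d - 5)*(d - 4)*(d - 3)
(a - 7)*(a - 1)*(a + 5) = a^3 - 3*a^2 - 33*a + 35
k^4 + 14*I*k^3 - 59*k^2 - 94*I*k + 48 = (k + I)*(k + 2*I)*(k + 3*I)*(k + 8*I)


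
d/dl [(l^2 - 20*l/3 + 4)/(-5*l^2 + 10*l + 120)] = -14/(15*l^2 + 120*l + 240)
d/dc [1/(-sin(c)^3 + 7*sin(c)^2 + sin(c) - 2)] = (3*sin(c)^2 - 14*sin(c) - 1)*cos(c)/(-sin(c)*cos(c)^2 + 7*cos(c)^2 - 5)^2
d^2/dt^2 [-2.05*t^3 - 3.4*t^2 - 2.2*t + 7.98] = -12.3*t - 6.8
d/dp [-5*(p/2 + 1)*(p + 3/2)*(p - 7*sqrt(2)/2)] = -15*p^2/2 - 35*p/2 + 35*sqrt(2)*p/2 - 15/2 + 245*sqrt(2)/8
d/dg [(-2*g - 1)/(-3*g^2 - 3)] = 2*(-g^2 - g + 1)/(3*(g^4 + 2*g^2 + 1))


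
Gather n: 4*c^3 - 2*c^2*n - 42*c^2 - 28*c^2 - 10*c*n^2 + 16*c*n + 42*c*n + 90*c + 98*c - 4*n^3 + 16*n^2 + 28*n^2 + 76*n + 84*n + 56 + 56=4*c^3 - 70*c^2 + 188*c - 4*n^3 + n^2*(44 - 10*c) + n*(-2*c^2 + 58*c + 160) + 112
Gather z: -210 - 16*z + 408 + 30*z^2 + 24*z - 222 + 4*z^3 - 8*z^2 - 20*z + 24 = 4*z^3 + 22*z^2 - 12*z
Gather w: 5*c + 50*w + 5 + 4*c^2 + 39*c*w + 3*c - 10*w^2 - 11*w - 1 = 4*c^2 + 8*c - 10*w^2 + w*(39*c + 39) + 4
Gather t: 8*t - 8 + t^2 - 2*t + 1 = t^2 + 6*t - 7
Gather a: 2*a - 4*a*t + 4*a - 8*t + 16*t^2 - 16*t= a*(6 - 4*t) + 16*t^2 - 24*t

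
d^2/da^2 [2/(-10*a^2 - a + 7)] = 4*(100*a^2 + 10*a - (20*a + 1)^2 - 70)/(10*a^2 + a - 7)^3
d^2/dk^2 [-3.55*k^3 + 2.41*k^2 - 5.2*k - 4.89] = 4.82 - 21.3*k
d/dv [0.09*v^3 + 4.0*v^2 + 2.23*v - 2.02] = 0.27*v^2 + 8.0*v + 2.23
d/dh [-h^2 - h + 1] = -2*h - 1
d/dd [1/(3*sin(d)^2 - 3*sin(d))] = (-2/tan(d) + cos(d)/sin(d)^2)/(3*(sin(d) - 1)^2)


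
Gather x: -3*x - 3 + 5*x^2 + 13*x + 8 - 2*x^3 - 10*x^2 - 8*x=-2*x^3 - 5*x^2 + 2*x + 5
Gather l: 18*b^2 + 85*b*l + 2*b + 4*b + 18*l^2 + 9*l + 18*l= 18*b^2 + 6*b + 18*l^2 + l*(85*b + 27)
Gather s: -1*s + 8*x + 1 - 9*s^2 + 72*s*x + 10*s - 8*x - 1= -9*s^2 + s*(72*x + 9)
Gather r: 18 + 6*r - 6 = 6*r + 12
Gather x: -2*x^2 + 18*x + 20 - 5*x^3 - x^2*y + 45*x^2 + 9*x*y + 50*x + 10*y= -5*x^3 + x^2*(43 - y) + x*(9*y + 68) + 10*y + 20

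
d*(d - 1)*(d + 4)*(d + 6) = d^4 + 9*d^3 + 14*d^2 - 24*d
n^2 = n^2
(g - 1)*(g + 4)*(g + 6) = g^3 + 9*g^2 + 14*g - 24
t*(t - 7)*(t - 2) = t^3 - 9*t^2 + 14*t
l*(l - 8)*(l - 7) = l^3 - 15*l^2 + 56*l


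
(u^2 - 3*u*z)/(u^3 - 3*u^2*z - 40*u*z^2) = (-u + 3*z)/(-u^2 + 3*u*z + 40*z^2)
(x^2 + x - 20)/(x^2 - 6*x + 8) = (x + 5)/(x - 2)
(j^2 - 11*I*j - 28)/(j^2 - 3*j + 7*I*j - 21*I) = (j^2 - 11*I*j - 28)/(j^2 + j*(-3 + 7*I) - 21*I)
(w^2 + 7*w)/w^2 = (w + 7)/w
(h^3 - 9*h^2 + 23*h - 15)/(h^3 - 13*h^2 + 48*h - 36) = (h^2 - 8*h + 15)/(h^2 - 12*h + 36)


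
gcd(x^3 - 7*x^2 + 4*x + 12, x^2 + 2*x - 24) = 1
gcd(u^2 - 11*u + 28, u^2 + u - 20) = u - 4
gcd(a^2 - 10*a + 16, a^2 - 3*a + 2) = a - 2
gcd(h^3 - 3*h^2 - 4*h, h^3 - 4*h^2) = h^2 - 4*h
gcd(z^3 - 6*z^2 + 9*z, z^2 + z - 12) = z - 3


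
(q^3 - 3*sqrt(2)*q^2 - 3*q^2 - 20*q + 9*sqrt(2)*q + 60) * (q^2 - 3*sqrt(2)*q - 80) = q^5 - 6*sqrt(2)*q^4 - 3*q^4 - 82*q^3 + 18*sqrt(2)*q^3 + 246*q^2 + 300*sqrt(2)*q^2 - 900*sqrt(2)*q + 1600*q - 4800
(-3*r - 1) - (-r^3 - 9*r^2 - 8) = r^3 + 9*r^2 - 3*r + 7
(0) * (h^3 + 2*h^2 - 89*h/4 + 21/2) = 0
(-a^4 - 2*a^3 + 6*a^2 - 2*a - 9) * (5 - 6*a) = 6*a^5 + 7*a^4 - 46*a^3 + 42*a^2 + 44*a - 45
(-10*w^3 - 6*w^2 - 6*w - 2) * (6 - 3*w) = 30*w^4 - 42*w^3 - 18*w^2 - 30*w - 12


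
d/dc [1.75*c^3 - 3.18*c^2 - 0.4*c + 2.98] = 5.25*c^2 - 6.36*c - 0.4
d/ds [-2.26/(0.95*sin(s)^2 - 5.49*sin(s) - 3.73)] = (4.294*sin(s) - 12.4074)*cos(s)/(-0.95*sin(s)^2 + 5.49*sin(s) + 3.73)^2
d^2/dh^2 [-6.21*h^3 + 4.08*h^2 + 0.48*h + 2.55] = 8.16 - 37.26*h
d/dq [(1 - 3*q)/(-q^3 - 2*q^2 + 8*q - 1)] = (-6*q^3 - 3*q^2 + 4*q - 5)/(q^6 + 4*q^5 - 12*q^4 - 30*q^3 + 68*q^2 - 16*q + 1)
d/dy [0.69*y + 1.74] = 0.690000000000000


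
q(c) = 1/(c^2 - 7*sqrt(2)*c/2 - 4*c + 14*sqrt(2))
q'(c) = (-2*c + 4 + 7*sqrt(2)/2)/(c^2 - 7*sqrt(2)*c/2 - 4*c + 14*sqrt(2))^2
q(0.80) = 0.08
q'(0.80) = 0.04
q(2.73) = 0.35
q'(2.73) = 0.44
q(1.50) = 0.12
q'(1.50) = 0.08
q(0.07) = 0.05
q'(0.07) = 0.02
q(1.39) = 0.11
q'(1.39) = 0.07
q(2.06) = 0.18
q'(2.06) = 0.15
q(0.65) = 0.07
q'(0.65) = 0.04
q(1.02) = 0.09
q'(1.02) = 0.05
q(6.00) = 0.48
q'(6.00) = -0.69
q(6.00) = 0.48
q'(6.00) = -0.69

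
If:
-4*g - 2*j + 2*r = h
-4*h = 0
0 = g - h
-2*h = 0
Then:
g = 0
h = 0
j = r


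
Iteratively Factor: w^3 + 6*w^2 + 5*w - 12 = (w - 1)*(w^2 + 7*w + 12) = (w - 1)*(w + 3)*(w + 4)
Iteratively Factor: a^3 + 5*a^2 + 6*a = (a + 3)*(a^2 + 2*a) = a*(a + 3)*(a + 2)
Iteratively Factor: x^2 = (x)*(x)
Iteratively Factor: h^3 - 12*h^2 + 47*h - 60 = (h - 5)*(h^2 - 7*h + 12) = (h - 5)*(h - 3)*(h - 4)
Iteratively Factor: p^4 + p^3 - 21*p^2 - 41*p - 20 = (p + 1)*(p^3 - 21*p - 20) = (p + 1)^2*(p^2 - p - 20) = (p + 1)^2*(p + 4)*(p - 5)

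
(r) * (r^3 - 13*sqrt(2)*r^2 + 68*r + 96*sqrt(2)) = r^4 - 13*sqrt(2)*r^3 + 68*r^2 + 96*sqrt(2)*r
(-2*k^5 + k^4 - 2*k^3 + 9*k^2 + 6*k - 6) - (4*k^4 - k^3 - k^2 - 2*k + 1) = -2*k^5 - 3*k^4 - k^3 + 10*k^2 + 8*k - 7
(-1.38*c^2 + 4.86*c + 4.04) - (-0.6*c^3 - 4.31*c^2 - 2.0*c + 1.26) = 0.6*c^3 + 2.93*c^2 + 6.86*c + 2.78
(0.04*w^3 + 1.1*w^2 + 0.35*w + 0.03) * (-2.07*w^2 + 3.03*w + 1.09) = -0.0828*w^5 - 2.1558*w^4 + 2.6521*w^3 + 2.1974*w^2 + 0.4724*w + 0.0327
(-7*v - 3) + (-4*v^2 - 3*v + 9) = -4*v^2 - 10*v + 6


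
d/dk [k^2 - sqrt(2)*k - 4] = 2*k - sqrt(2)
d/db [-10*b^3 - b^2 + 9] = 2*b*(-15*b - 1)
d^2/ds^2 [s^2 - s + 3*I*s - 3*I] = 2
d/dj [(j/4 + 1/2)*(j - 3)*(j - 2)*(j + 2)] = j^3 - 3*j^2/4 - 5*j + 1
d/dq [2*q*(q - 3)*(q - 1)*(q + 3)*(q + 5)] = 10*q^4 + 32*q^3 - 84*q^2 - 144*q + 90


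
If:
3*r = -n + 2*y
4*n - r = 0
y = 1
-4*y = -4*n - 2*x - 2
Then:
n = 2/13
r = 8/13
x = 9/13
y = 1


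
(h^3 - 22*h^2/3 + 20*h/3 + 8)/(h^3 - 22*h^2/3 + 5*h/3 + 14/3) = (h^2 - 8*h + 12)/(h^2 - 8*h + 7)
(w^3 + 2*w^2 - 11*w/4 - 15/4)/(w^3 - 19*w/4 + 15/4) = (w + 1)/(w - 1)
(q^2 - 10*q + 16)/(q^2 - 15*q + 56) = (q - 2)/(q - 7)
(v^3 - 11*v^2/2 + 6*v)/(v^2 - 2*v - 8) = v*(2*v - 3)/(2*(v + 2))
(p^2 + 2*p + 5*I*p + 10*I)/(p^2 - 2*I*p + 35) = (p + 2)/(p - 7*I)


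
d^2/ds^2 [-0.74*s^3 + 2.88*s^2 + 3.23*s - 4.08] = 5.76 - 4.44*s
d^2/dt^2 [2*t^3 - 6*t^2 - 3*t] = 12*t - 12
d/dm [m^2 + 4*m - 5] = 2*m + 4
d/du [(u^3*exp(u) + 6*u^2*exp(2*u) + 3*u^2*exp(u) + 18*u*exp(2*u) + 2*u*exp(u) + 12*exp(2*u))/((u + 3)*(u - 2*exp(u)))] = ((u + 3)*(u - 2*exp(u))*(u^3 + 12*u^2*exp(u) + 6*u^2 + 48*u*exp(u) + 8*u + 42*exp(u) + 2) + (u + 3)*(2*exp(u) - 1)*(u^3 + 6*u^2*exp(u) + 3*u^2 + 18*u*exp(u) + 2*u + 12*exp(u)) - (u - 2*exp(u))*(u^3 + 6*u^2*exp(u) + 3*u^2 + 18*u*exp(u) + 2*u + 12*exp(u)))*exp(u)/((u + 3)^2*(u - 2*exp(u))^2)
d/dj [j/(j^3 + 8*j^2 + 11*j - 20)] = (j^3 + 8*j^2 - j*(3*j^2 + 16*j + 11) + 11*j - 20)/(j^3 + 8*j^2 + 11*j - 20)^2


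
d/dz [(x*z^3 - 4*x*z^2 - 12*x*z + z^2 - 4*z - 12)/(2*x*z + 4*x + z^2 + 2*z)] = (4*x^2*z - 12*x^2 + x*z^2 + 2*x + 6)/(4*x^2 + 4*x*z + z^2)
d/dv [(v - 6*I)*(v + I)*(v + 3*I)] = 3*v^2 - 4*I*v + 21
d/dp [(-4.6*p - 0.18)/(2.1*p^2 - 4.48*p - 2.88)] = (9.66*p^2 + 0.756*p + 12.4416)/(4.41*p^4 - 18.816*p^3 + 7.9744*p^2 + 25.8048*p + 8.2944)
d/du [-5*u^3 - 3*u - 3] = -15*u^2 - 3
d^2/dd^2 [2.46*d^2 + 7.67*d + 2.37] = 4.92000000000000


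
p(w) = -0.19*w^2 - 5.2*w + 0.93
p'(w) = -0.38*w - 5.2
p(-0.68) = 4.38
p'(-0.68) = -4.94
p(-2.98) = 14.74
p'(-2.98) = -4.07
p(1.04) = -4.68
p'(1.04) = -5.60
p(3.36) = -18.69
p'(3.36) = -6.48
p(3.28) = -18.17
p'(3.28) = -6.45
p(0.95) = -4.18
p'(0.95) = -5.56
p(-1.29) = 7.32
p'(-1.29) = -4.71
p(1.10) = -5.02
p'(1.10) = -5.62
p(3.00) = -16.38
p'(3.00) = -6.34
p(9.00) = -61.26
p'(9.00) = -8.62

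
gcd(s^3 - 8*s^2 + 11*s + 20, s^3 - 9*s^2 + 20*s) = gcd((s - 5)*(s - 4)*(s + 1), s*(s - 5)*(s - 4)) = s^2 - 9*s + 20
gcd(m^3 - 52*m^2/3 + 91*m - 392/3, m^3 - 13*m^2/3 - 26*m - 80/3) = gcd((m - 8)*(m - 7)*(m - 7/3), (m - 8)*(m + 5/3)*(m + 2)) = m - 8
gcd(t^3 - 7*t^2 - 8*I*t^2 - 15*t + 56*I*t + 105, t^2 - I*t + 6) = t - 3*I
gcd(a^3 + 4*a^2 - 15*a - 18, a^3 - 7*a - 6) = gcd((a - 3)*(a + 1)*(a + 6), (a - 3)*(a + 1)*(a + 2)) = a^2 - 2*a - 3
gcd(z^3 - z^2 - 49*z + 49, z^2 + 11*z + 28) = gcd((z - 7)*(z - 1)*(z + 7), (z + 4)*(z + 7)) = z + 7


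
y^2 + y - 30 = (y - 5)*(y + 6)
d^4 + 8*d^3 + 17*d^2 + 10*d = d*(d + 1)*(d + 2)*(d + 5)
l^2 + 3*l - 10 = (l - 2)*(l + 5)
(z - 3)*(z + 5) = z^2 + 2*z - 15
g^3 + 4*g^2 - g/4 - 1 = (g - 1/2)*(g + 1/2)*(g + 4)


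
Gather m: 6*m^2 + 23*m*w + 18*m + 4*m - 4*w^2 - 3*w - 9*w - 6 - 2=6*m^2 + m*(23*w + 22) - 4*w^2 - 12*w - 8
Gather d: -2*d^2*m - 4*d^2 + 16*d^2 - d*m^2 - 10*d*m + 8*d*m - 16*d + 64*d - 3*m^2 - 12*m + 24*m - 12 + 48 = d^2*(12 - 2*m) + d*(-m^2 - 2*m + 48) - 3*m^2 + 12*m + 36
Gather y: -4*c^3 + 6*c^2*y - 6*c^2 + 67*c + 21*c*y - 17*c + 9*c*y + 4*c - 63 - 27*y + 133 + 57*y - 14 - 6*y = -4*c^3 - 6*c^2 + 54*c + y*(6*c^2 + 30*c + 24) + 56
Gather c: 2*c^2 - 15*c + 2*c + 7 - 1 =2*c^2 - 13*c + 6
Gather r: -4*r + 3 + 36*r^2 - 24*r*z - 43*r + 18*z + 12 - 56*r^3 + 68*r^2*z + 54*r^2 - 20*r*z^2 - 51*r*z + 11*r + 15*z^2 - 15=-56*r^3 + r^2*(68*z + 90) + r*(-20*z^2 - 75*z - 36) + 15*z^2 + 18*z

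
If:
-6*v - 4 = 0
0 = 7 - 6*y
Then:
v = -2/3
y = 7/6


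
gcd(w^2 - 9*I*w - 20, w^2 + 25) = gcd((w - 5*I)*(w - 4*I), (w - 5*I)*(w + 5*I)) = w - 5*I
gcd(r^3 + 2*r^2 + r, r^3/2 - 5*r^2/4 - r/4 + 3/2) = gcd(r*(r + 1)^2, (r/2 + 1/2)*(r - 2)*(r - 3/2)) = r + 1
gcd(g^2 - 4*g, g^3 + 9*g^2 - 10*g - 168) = g - 4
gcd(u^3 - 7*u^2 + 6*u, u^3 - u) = u^2 - u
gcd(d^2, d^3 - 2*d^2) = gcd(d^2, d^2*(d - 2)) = d^2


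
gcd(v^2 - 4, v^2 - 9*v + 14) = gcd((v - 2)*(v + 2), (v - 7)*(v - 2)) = v - 2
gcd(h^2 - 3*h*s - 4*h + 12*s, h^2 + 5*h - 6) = 1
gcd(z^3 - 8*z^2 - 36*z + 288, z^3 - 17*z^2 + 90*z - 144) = z^2 - 14*z + 48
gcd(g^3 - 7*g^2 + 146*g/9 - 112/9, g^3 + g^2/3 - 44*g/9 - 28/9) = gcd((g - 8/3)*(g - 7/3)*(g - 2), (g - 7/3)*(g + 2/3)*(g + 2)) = g - 7/3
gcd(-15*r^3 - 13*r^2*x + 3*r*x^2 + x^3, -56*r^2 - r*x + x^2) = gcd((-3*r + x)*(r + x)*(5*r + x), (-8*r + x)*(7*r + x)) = 1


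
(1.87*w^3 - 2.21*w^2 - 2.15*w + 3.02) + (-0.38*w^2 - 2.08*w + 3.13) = 1.87*w^3 - 2.59*w^2 - 4.23*w + 6.15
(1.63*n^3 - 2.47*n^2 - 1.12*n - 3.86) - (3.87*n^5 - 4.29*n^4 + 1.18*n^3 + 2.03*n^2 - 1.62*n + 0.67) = -3.87*n^5 + 4.29*n^4 + 0.45*n^3 - 4.5*n^2 + 0.5*n - 4.53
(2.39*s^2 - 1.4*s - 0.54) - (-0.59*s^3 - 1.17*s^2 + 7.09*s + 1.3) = 0.59*s^3 + 3.56*s^2 - 8.49*s - 1.84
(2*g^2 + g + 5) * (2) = 4*g^2 + 2*g + 10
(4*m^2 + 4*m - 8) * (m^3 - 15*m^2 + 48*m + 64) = 4*m^5 - 56*m^4 + 124*m^3 + 568*m^2 - 128*m - 512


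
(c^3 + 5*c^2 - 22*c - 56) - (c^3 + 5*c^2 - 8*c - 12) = -14*c - 44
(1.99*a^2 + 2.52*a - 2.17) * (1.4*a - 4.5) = 2.786*a^3 - 5.427*a^2 - 14.378*a + 9.765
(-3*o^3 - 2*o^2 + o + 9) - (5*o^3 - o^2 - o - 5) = -8*o^3 - o^2 + 2*o + 14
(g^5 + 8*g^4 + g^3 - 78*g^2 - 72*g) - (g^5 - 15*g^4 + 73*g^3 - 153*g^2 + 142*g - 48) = 23*g^4 - 72*g^3 + 75*g^2 - 214*g + 48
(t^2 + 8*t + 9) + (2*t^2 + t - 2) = 3*t^2 + 9*t + 7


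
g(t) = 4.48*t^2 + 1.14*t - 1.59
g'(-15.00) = -133.26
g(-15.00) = 989.31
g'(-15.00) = -133.26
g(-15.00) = 989.31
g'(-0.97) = -7.55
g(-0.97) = 1.52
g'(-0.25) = -1.10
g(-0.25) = -1.60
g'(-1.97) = -16.51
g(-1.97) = 13.55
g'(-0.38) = -2.26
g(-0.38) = -1.38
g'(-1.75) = -14.54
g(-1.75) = 10.14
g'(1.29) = 12.70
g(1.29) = 7.34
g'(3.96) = 36.62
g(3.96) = 73.18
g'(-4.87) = -42.50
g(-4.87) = 99.11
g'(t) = 8.96*t + 1.14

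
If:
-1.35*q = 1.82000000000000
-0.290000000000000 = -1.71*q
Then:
No Solution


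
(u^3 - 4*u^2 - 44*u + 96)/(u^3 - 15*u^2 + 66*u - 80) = (u + 6)/(u - 5)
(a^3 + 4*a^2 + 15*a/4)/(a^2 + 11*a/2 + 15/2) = a*(2*a + 3)/(2*(a + 3))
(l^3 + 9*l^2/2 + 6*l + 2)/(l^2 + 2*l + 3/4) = 2*(l^2 + 4*l + 4)/(2*l + 3)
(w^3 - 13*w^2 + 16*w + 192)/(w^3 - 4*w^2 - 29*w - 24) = (w - 8)/(w + 1)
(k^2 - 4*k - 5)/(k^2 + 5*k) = (k^2 - 4*k - 5)/(k*(k + 5))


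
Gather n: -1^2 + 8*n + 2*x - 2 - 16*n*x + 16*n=n*(24 - 16*x) + 2*x - 3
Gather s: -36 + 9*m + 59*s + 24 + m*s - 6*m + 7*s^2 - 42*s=3*m + 7*s^2 + s*(m + 17) - 12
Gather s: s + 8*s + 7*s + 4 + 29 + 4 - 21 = 16*s + 16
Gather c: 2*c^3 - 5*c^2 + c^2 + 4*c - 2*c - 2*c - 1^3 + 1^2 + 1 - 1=2*c^3 - 4*c^2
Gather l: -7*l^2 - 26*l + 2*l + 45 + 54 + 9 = -7*l^2 - 24*l + 108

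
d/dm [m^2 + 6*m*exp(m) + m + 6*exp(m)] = 6*m*exp(m) + 2*m + 12*exp(m) + 1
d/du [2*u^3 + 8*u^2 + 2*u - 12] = 6*u^2 + 16*u + 2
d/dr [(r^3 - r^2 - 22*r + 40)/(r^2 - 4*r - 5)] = (r^4 - 8*r^3 + 11*r^2 - 70*r + 270)/(r^4 - 8*r^3 + 6*r^2 + 40*r + 25)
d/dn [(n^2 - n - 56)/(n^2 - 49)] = 1/(n^2 - 14*n + 49)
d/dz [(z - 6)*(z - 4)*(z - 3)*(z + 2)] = 4*z^3 - 33*z^2 + 56*z + 36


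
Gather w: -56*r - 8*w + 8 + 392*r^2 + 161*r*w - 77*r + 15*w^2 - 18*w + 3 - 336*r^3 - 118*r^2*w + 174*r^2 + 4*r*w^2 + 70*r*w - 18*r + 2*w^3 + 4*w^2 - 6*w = -336*r^3 + 566*r^2 - 151*r + 2*w^3 + w^2*(4*r + 19) + w*(-118*r^2 + 231*r - 32) + 11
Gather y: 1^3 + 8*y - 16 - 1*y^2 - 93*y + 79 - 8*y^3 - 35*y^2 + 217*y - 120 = -8*y^3 - 36*y^2 + 132*y - 56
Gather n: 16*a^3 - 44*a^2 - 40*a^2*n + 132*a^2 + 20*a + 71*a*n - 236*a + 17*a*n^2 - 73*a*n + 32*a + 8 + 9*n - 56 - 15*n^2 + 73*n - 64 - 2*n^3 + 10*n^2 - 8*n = 16*a^3 + 88*a^2 - 184*a - 2*n^3 + n^2*(17*a - 5) + n*(-40*a^2 - 2*a + 74) - 112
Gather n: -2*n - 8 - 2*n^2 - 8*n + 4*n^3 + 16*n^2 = 4*n^3 + 14*n^2 - 10*n - 8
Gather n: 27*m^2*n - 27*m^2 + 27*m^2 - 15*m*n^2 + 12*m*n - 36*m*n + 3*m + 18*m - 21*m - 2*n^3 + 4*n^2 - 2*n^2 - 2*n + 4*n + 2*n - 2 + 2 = -2*n^3 + n^2*(2 - 15*m) + n*(27*m^2 - 24*m + 4)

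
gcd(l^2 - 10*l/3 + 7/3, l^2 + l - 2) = l - 1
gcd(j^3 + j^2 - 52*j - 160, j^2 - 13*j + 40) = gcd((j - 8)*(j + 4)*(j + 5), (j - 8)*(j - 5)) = j - 8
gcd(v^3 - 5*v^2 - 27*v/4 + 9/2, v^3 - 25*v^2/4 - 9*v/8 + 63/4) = v^2 - 9*v/2 - 9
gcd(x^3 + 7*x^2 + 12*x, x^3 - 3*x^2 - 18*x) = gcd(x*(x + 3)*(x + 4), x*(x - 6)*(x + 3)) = x^2 + 3*x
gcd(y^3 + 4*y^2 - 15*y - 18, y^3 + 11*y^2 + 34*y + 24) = y^2 + 7*y + 6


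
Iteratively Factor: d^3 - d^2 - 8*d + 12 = (d - 2)*(d^2 + d - 6) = (d - 2)^2*(d + 3)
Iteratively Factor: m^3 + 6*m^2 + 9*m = (m)*(m^2 + 6*m + 9) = m*(m + 3)*(m + 3)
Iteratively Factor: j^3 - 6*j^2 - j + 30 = (j + 2)*(j^2 - 8*j + 15) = (j - 3)*(j + 2)*(j - 5)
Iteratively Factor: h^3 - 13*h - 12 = (h - 4)*(h^2 + 4*h + 3) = (h - 4)*(h + 1)*(h + 3)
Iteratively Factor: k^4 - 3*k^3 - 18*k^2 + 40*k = (k)*(k^3 - 3*k^2 - 18*k + 40) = k*(k - 2)*(k^2 - k - 20) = k*(k - 5)*(k - 2)*(k + 4)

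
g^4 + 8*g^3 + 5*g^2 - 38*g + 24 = (g - 1)^2*(g + 4)*(g + 6)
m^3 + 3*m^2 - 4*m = m*(m - 1)*(m + 4)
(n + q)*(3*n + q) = 3*n^2 + 4*n*q + q^2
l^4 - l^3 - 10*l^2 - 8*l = l*(l - 4)*(l + 1)*(l + 2)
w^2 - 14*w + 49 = (w - 7)^2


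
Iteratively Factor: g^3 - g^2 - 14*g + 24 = (g - 3)*(g^2 + 2*g - 8) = (g - 3)*(g - 2)*(g + 4)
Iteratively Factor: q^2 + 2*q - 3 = (q - 1)*(q + 3)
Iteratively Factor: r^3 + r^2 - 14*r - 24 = (r - 4)*(r^2 + 5*r + 6) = (r - 4)*(r + 2)*(r + 3)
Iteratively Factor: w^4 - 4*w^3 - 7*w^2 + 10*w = (w)*(w^3 - 4*w^2 - 7*w + 10) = w*(w + 2)*(w^2 - 6*w + 5) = w*(w - 1)*(w + 2)*(w - 5)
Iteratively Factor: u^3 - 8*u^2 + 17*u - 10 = (u - 1)*(u^2 - 7*u + 10) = (u - 5)*(u - 1)*(u - 2)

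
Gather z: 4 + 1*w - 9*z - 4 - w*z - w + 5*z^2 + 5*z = 5*z^2 + z*(-w - 4)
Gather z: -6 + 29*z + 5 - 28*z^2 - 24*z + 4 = -28*z^2 + 5*z + 3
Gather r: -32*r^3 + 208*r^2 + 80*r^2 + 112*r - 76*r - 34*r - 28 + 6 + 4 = -32*r^3 + 288*r^2 + 2*r - 18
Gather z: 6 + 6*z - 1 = 6*z + 5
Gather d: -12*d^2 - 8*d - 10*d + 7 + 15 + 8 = -12*d^2 - 18*d + 30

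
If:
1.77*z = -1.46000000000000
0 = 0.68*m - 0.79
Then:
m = 1.16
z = -0.82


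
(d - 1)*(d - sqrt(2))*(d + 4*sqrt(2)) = d^3 - d^2 + 3*sqrt(2)*d^2 - 8*d - 3*sqrt(2)*d + 8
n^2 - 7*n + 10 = (n - 5)*(n - 2)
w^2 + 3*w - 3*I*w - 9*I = (w + 3)*(w - 3*I)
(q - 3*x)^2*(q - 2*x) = q^3 - 8*q^2*x + 21*q*x^2 - 18*x^3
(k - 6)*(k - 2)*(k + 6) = k^3 - 2*k^2 - 36*k + 72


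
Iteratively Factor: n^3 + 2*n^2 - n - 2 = (n + 1)*(n^2 + n - 2) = (n - 1)*(n + 1)*(n + 2)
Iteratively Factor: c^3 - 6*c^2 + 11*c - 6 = (c - 1)*(c^2 - 5*c + 6) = (c - 3)*(c - 1)*(c - 2)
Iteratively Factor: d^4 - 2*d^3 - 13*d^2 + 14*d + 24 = (d - 2)*(d^3 - 13*d - 12) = (d - 2)*(d + 1)*(d^2 - d - 12) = (d - 2)*(d + 1)*(d + 3)*(d - 4)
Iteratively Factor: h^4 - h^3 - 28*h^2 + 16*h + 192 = (h + 4)*(h^3 - 5*h^2 - 8*h + 48) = (h + 3)*(h + 4)*(h^2 - 8*h + 16) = (h - 4)*(h + 3)*(h + 4)*(h - 4)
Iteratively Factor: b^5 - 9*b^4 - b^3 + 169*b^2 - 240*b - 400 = (b - 5)*(b^4 - 4*b^3 - 21*b^2 + 64*b + 80) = (b - 5)^2*(b^3 + b^2 - 16*b - 16) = (b - 5)^2*(b - 4)*(b^2 + 5*b + 4) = (b - 5)^2*(b - 4)*(b + 1)*(b + 4)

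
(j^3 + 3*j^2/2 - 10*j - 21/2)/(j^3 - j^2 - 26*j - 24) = (2*j^2 + j - 21)/(2*(j^2 - 2*j - 24))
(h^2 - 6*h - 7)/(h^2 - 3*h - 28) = (h + 1)/(h + 4)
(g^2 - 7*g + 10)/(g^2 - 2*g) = (g - 5)/g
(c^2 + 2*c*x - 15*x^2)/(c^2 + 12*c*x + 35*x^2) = (c - 3*x)/(c + 7*x)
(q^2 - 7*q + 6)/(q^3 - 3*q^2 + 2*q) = (q - 6)/(q*(q - 2))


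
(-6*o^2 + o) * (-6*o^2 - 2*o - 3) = 36*o^4 + 6*o^3 + 16*o^2 - 3*o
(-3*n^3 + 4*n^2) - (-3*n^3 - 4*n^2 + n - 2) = 8*n^2 - n + 2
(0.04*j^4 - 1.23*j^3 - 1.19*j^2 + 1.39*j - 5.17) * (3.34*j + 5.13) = 0.1336*j^5 - 3.903*j^4 - 10.2845*j^3 - 1.4621*j^2 - 10.1371*j - 26.5221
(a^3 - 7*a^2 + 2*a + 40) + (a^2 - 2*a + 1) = a^3 - 6*a^2 + 41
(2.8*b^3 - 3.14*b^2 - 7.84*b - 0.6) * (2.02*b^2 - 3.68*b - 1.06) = 5.656*b^5 - 16.6468*b^4 - 7.2496*b^3 + 30.9676*b^2 + 10.5184*b + 0.636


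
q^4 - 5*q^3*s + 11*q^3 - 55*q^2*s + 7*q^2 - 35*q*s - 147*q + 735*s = (q - 3)*(q + 7)^2*(q - 5*s)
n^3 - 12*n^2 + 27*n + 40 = (n - 8)*(n - 5)*(n + 1)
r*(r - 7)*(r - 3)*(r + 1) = r^4 - 9*r^3 + 11*r^2 + 21*r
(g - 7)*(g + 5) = g^2 - 2*g - 35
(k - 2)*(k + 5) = k^2 + 3*k - 10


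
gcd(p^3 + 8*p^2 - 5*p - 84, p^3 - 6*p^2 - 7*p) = 1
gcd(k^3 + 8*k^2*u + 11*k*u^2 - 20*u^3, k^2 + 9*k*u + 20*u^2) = k^2 + 9*k*u + 20*u^2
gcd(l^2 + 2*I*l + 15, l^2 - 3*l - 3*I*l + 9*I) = l - 3*I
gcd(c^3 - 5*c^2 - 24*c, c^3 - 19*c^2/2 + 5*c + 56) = c - 8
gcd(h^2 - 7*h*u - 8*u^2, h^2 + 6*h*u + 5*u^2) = h + u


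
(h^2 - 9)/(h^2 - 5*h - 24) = (h - 3)/(h - 8)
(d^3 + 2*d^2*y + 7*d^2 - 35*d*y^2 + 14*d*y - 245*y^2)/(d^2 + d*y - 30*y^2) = (d^2 + 7*d*y + 7*d + 49*y)/(d + 6*y)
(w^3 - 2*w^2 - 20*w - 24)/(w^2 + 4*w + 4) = w - 6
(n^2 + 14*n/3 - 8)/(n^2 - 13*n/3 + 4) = (n + 6)/(n - 3)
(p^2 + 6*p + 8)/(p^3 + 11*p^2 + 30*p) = (p^2 + 6*p + 8)/(p*(p^2 + 11*p + 30))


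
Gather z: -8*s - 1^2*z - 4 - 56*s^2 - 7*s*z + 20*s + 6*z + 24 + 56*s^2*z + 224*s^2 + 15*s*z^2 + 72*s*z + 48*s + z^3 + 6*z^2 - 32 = 168*s^2 + 60*s + z^3 + z^2*(15*s + 6) + z*(56*s^2 + 65*s + 5) - 12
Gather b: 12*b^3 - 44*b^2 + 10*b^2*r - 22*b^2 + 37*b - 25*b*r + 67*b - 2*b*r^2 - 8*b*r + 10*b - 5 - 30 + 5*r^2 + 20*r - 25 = 12*b^3 + b^2*(10*r - 66) + b*(-2*r^2 - 33*r + 114) + 5*r^2 + 20*r - 60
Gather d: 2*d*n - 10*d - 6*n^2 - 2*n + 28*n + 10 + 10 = d*(2*n - 10) - 6*n^2 + 26*n + 20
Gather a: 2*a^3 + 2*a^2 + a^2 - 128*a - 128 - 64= 2*a^3 + 3*a^2 - 128*a - 192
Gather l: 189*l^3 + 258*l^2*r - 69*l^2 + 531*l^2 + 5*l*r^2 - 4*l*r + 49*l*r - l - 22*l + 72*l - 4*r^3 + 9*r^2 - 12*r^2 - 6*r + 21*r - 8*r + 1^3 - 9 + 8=189*l^3 + l^2*(258*r + 462) + l*(5*r^2 + 45*r + 49) - 4*r^3 - 3*r^2 + 7*r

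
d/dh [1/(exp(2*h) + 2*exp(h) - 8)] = -2*(exp(h) + 1)*exp(h)/(exp(2*h) + 2*exp(h) - 8)^2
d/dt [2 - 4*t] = -4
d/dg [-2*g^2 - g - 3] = -4*g - 1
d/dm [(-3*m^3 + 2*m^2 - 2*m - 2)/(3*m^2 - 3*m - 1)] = (-9*m^4 + 18*m^3 + 9*m^2 + 8*m - 4)/(9*m^4 - 18*m^3 + 3*m^2 + 6*m + 1)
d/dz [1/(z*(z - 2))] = 2*(1 - z)/(z^2*(z^2 - 4*z + 4))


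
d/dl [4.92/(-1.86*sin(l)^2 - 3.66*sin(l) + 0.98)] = (18.3024*sin(l) + 18.0072)*cos(l)/(1.86*sin(l)^2 + 3.66*sin(l) - 0.98)^2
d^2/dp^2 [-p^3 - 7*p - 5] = -6*p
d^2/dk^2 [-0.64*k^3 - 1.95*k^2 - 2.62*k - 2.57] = -3.84*k - 3.9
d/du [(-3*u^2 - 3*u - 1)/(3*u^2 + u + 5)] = 2*(3*u^2 - 12*u - 7)/(9*u^4 + 6*u^3 + 31*u^2 + 10*u + 25)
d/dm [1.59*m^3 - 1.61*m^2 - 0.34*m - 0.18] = 4.77*m^2 - 3.22*m - 0.34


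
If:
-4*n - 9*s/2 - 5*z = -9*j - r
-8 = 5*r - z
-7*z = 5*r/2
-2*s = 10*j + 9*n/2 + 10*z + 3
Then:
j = 7*s/46 - 2192/12075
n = -18*s/23 - 1166/805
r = -112/75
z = 8/15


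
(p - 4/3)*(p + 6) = p^2 + 14*p/3 - 8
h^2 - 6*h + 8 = (h - 4)*(h - 2)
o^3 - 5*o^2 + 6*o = o*(o - 3)*(o - 2)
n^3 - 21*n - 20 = (n - 5)*(n + 1)*(n + 4)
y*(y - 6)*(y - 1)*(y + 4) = y^4 - 3*y^3 - 22*y^2 + 24*y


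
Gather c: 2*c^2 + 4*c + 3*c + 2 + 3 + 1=2*c^2 + 7*c + 6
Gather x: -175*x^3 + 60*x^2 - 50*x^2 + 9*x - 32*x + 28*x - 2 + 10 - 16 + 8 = -175*x^3 + 10*x^2 + 5*x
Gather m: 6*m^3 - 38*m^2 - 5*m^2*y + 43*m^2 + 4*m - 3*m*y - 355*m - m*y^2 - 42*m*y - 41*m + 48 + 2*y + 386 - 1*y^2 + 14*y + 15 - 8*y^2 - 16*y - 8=6*m^3 + m^2*(5 - 5*y) + m*(-y^2 - 45*y - 392) - 9*y^2 + 441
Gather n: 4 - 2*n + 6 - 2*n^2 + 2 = -2*n^2 - 2*n + 12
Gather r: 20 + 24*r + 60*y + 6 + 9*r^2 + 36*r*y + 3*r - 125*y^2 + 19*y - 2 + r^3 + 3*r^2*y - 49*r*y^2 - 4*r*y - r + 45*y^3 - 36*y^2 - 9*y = r^3 + r^2*(3*y + 9) + r*(-49*y^2 + 32*y + 26) + 45*y^3 - 161*y^2 + 70*y + 24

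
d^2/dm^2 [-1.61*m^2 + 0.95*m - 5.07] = -3.22000000000000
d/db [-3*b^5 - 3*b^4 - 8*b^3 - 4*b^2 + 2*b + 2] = -15*b^4 - 12*b^3 - 24*b^2 - 8*b + 2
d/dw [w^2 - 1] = 2*w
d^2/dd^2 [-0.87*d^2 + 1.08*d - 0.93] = -1.74000000000000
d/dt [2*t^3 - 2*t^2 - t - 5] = 6*t^2 - 4*t - 1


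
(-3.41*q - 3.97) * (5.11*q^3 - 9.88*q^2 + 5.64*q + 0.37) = -17.4251*q^4 + 13.4041*q^3 + 19.9912*q^2 - 23.6525*q - 1.4689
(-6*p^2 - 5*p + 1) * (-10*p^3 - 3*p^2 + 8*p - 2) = 60*p^5 + 68*p^4 - 43*p^3 - 31*p^2 + 18*p - 2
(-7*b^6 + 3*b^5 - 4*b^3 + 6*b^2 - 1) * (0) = 0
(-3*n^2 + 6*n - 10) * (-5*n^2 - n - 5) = 15*n^4 - 27*n^3 + 59*n^2 - 20*n + 50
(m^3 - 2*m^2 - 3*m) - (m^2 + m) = m^3 - 3*m^2 - 4*m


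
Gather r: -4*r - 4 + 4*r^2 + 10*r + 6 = 4*r^2 + 6*r + 2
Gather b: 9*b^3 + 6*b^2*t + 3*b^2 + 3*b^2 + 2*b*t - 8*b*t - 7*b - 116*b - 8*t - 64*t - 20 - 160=9*b^3 + b^2*(6*t + 6) + b*(-6*t - 123) - 72*t - 180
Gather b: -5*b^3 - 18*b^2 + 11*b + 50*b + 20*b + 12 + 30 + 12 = -5*b^3 - 18*b^2 + 81*b + 54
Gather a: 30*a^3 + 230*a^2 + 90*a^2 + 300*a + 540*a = 30*a^3 + 320*a^2 + 840*a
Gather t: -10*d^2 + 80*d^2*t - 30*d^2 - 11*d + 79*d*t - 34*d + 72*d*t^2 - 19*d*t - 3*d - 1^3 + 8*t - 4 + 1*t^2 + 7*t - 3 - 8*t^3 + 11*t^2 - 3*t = -40*d^2 - 48*d - 8*t^3 + t^2*(72*d + 12) + t*(80*d^2 + 60*d + 12) - 8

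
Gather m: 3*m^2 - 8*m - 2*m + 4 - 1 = 3*m^2 - 10*m + 3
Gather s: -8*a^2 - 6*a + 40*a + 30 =-8*a^2 + 34*a + 30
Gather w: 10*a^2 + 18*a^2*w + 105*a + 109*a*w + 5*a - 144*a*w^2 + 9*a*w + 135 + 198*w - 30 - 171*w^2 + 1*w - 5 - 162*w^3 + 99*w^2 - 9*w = 10*a^2 + 110*a - 162*w^3 + w^2*(-144*a - 72) + w*(18*a^2 + 118*a + 190) + 100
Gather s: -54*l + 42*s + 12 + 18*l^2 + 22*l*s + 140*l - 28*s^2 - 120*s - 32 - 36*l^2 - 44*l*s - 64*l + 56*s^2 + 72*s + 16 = -18*l^2 + 22*l + 28*s^2 + s*(-22*l - 6) - 4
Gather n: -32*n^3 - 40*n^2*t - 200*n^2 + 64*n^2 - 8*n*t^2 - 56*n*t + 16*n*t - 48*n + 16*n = -32*n^3 + n^2*(-40*t - 136) + n*(-8*t^2 - 40*t - 32)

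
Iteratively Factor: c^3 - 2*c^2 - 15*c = (c)*(c^2 - 2*c - 15) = c*(c - 5)*(c + 3)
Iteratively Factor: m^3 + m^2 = (m + 1)*(m^2) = m*(m + 1)*(m)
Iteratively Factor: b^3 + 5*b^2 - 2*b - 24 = (b - 2)*(b^2 + 7*b + 12) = (b - 2)*(b + 3)*(b + 4)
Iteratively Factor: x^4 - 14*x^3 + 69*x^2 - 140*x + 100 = (x - 5)*(x^3 - 9*x^2 + 24*x - 20) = (x - 5)*(x - 2)*(x^2 - 7*x + 10) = (x - 5)^2*(x - 2)*(x - 2)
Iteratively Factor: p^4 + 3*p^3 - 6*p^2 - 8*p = (p + 4)*(p^3 - p^2 - 2*p) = (p + 1)*(p + 4)*(p^2 - 2*p) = p*(p + 1)*(p + 4)*(p - 2)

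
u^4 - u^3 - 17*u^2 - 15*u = u*(u - 5)*(u + 1)*(u + 3)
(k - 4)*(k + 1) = k^2 - 3*k - 4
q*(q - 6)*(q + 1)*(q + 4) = q^4 - q^3 - 26*q^2 - 24*q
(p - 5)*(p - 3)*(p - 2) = p^3 - 10*p^2 + 31*p - 30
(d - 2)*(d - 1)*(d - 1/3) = d^3 - 10*d^2/3 + 3*d - 2/3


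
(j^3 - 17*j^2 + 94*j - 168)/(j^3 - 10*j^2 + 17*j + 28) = (j - 6)/(j + 1)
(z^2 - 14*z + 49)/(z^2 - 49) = (z - 7)/(z + 7)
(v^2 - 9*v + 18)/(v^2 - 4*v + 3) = (v - 6)/(v - 1)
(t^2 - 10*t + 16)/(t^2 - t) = (t^2 - 10*t + 16)/(t*(t - 1))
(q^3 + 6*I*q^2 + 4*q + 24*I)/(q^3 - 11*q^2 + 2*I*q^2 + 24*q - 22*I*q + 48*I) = (q^2 + 4*I*q + 12)/(q^2 - 11*q + 24)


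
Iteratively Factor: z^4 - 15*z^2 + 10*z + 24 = (z + 1)*(z^3 - z^2 - 14*z + 24) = (z + 1)*(z + 4)*(z^2 - 5*z + 6) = (z - 2)*(z + 1)*(z + 4)*(z - 3)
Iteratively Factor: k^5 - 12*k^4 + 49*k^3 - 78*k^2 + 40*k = (k - 4)*(k^4 - 8*k^3 + 17*k^2 - 10*k) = (k - 4)*(k - 2)*(k^3 - 6*k^2 + 5*k) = (k - 5)*(k - 4)*(k - 2)*(k^2 - k) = k*(k - 5)*(k - 4)*(k - 2)*(k - 1)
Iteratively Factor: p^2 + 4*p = (p)*(p + 4)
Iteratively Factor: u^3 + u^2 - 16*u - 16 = (u - 4)*(u^2 + 5*u + 4) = (u - 4)*(u + 4)*(u + 1)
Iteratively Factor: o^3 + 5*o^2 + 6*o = (o + 3)*(o^2 + 2*o) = o*(o + 3)*(o + 2)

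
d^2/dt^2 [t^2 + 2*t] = 2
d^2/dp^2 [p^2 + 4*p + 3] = 2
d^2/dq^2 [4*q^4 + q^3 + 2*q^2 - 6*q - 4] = 48*q^2 + 6*q + 4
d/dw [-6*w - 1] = -6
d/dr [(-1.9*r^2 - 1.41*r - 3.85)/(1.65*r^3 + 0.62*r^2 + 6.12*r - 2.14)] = (3.135*r^4 + 4.653*r^3 + 8.3037*r^2 + 12.906*r + 26.5794)/(2.7225*r^6 + 2.046*r^5 + 20.5804*r^4 + 0.5268*r^3 + 34.8008*r^2 - 26.1936*r + 4.5796)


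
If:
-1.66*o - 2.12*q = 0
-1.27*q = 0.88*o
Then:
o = 0.00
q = 0.00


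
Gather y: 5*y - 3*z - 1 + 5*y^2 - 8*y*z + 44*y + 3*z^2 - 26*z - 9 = 5*y^2 + y*(49 - 8*z) + 3*z^2 - 29*z - 10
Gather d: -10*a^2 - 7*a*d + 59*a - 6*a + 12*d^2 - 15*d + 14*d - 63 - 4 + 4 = -10*a^2 + 53*a + 12*d^2 + d*(-7*a - 1) - 63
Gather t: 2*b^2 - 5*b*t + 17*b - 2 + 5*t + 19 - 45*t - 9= 2*b^2 + 17*b + t*(-5*b - 40) + 8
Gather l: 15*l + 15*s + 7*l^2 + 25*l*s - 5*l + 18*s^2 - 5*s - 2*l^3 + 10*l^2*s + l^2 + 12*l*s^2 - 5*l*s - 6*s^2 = -2*l^3 + l^2*(10*s + 8) + l*(12*s^2 + 20*s + 10) + 12*s^2 + 10*s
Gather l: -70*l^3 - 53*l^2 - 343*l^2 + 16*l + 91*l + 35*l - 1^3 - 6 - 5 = -70*l^3 - 396*l^2 + 142*l - 12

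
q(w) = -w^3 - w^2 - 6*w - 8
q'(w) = -3*w^2 - 2*w - 6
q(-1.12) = -1.13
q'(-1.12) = -7.52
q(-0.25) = -6.55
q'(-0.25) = -5.69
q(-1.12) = -1.13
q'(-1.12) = -7.52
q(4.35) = -135.34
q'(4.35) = -71.47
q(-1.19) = -0.59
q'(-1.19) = -7.87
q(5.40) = -227.02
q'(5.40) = -104.28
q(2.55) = -46.38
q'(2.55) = -30.61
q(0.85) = -14.44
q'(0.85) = -9.87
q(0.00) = -8.00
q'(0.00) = -6.00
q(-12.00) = 1648.00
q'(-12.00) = -414.00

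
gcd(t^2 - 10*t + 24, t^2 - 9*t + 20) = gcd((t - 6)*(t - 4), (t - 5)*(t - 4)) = t - 4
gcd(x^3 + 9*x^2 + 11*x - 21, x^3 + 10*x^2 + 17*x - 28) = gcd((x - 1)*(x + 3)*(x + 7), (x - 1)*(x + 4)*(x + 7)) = x^2 + 6*x - 7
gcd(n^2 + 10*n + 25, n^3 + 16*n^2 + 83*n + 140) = n + 5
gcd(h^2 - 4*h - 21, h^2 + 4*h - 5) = 1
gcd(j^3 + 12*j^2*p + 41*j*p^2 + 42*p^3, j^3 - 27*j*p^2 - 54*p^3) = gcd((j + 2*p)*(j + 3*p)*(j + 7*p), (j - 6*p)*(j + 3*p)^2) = j + 3*p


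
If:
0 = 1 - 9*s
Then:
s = 1/9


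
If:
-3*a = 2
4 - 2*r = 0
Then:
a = -2/3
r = 2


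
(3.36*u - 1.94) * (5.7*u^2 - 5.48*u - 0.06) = 19.152*u^3 - 29.4708*u^2 + 10.4296*u + 0.1164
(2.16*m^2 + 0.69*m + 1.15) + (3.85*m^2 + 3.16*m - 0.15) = 6.01*m^2 + 3.85*m + 1.0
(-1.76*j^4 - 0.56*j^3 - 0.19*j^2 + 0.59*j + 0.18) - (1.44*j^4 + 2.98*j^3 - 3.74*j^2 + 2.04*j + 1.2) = -3.2*j^4 - 3.54*j^3 + 3.55*j^2 - 1.45*j - 1.02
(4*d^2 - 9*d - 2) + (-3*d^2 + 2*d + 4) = d^2 - 7*d + 2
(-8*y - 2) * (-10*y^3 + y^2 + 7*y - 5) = 80*y^4 + 12*y^3 - 58*y^2 + 26*y + 10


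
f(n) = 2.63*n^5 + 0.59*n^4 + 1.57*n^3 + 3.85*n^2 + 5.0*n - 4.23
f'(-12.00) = 269191.16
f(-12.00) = -644416.71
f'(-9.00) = 84873.92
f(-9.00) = -152309.79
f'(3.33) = 1786.99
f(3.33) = 1262.54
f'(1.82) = 193.12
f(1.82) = 86.08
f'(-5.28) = 9968.51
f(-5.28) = -10488.43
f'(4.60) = 6257.65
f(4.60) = 5934.05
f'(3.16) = 1462.05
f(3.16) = 987.07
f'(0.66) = 15.31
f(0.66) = 1.64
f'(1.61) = 127.81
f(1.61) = 52.77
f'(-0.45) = 2.81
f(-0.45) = -5.87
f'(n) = 13.15*n^4 + 2.36*n^3 + 4.71*n^2 + 7.7*n + 5.0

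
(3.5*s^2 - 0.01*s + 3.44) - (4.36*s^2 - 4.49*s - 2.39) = -0.86*s^2 + 4.48*s + 5.83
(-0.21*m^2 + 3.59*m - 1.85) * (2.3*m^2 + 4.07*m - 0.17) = -0.483*m^4 + 7.4023*m^3 + 10.392*m^2 - 8.1398*m + 0.3145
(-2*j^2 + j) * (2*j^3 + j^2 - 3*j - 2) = -4*j^5 + 7*j^3 + j^2 - 2*j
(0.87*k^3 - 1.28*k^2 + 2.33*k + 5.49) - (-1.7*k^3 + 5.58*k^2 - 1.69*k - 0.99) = 2.57*k^3 - 6.86*k^2 + 4.02*k + 6.48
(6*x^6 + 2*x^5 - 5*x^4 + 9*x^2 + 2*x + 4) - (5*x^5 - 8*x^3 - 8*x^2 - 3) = 6*x^6 - 3*x^5 - 5*x^4 + 8*x^3 + 17*x^2 + 2*x + 7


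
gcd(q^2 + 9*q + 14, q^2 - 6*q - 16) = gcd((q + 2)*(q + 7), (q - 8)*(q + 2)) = q + 2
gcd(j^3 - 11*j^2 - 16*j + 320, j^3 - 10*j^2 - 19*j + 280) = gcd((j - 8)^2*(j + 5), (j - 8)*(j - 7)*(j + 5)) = j^2 - 3*j - 40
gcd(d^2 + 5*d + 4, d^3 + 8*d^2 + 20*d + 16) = d + 4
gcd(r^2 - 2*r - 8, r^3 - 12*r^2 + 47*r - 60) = r - 4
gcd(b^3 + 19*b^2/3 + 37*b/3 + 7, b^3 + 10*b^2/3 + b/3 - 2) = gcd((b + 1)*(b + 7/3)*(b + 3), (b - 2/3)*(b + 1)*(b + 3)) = b^2 + 4*b + 3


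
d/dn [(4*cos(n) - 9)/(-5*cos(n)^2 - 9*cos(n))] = (-20*sin(n) + 81*sin(n)/cos(n)^2 + 90*tan(n))/(5*cos(n) + 9)^2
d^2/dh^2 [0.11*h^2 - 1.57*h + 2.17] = 0.220000000000000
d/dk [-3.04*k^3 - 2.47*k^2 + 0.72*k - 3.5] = -9.12*k^2 - 4.94*k + 0.72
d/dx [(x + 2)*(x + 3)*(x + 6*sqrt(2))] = 3*x^2 + 10*x + 12*sqrt(2)*x + 6 + 30*sqrt(2)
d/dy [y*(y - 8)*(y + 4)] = 3*y^2 - 8*y - 32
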